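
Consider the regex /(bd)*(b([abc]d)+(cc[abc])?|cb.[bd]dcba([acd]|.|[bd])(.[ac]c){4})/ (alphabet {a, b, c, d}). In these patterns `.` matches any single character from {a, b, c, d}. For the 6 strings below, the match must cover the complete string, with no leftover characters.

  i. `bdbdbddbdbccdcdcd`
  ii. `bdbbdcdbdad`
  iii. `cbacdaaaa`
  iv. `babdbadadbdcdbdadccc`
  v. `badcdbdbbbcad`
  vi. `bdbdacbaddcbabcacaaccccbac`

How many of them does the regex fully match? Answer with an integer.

1

i → no match
ii → match
iii → no match
iv → no match
v → no match
vi → no match
Total matched: 1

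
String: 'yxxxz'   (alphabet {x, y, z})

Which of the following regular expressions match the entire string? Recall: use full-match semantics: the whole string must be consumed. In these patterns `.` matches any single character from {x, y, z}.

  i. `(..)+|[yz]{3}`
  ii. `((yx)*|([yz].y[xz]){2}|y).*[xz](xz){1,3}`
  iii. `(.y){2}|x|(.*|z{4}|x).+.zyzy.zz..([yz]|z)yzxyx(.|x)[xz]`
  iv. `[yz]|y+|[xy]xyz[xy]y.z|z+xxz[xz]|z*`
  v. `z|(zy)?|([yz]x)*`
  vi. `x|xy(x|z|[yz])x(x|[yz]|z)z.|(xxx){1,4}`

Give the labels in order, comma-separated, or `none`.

ii

i → no match
ii → match
iii → no match
iv → no match
v → no match
vi → no match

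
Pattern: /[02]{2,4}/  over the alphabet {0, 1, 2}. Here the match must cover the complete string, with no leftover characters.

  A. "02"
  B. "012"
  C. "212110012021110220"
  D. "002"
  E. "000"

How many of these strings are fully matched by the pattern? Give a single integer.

3

A. "02" → match
B. "012" → no match
C → no match
D. "002" → match
E. "000" → match
Total matched: 3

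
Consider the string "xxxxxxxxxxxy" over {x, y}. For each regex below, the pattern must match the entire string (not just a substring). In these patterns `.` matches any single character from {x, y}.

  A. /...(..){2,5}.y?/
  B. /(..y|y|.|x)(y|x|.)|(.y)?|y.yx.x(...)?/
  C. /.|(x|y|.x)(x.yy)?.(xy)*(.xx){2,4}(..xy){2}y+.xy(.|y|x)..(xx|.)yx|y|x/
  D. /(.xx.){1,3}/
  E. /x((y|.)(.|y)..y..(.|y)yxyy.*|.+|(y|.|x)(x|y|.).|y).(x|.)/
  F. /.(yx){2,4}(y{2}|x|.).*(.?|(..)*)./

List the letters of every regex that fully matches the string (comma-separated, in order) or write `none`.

A → match
B → no match
C → no match
D → match
E → match
F → no match

A, D, E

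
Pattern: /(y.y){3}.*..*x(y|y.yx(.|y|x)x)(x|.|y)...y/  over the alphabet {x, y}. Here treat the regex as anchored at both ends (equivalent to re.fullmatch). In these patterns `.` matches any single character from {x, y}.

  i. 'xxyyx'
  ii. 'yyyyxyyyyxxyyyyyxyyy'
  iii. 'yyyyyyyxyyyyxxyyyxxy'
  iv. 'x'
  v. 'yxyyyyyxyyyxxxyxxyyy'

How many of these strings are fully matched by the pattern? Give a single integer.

2

i → no match — must start with 'y'
ii → no match
iii → match
iv → no match — must start with 'y'
v → match
Total matched: 2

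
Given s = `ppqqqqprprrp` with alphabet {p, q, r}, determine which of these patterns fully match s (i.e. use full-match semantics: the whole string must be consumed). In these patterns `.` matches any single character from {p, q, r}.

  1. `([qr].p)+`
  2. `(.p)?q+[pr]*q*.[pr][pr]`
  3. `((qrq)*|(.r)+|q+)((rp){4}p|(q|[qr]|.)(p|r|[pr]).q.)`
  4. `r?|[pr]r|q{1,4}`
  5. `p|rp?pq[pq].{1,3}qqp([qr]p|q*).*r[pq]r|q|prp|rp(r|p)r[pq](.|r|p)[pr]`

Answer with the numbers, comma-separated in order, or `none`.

2

1 → no match
2 → match
3 → no match
4 → no match
5 → no match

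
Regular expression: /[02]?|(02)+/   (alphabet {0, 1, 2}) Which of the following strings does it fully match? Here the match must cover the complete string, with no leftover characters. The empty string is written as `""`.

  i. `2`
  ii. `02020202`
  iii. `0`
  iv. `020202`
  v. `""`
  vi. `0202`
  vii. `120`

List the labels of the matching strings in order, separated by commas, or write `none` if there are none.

i, ii, iii, iv, v, vi

i → match
ii → match
iii → match
iv → match
v → match
vi → match
vii → no match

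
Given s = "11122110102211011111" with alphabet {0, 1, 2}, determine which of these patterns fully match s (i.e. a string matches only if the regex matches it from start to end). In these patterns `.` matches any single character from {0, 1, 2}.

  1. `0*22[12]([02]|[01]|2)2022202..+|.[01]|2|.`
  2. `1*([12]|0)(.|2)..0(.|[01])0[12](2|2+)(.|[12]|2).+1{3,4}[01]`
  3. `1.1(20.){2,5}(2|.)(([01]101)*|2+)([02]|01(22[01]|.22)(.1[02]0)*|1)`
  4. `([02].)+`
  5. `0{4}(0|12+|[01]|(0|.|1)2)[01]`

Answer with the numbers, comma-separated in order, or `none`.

1 → no match
2 → match
3 → no match
4 → no match
5 → no match — must start with "0"

2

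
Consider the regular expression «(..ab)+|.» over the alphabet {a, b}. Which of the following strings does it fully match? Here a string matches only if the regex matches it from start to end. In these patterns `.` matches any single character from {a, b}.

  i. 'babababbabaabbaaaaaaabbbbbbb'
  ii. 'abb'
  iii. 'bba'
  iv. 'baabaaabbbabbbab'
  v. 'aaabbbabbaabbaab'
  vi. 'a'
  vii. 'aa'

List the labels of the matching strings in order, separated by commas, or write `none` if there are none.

iv, v, vi

i → no match
ii → no match
iii → no match
iv → match
v → match
vi → match
vii → no match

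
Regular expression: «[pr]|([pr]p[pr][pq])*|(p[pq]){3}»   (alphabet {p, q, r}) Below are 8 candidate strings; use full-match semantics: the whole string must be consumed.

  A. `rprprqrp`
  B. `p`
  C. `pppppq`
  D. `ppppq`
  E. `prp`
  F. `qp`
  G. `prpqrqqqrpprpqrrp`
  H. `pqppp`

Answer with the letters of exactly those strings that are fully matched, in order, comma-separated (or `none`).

B, C

A. `rprprqrp` → no match
B. `p` → match
C. `pppppq` → match
D. `ppppq` → no match
E. `prp` → no match
F. `qp` → no match
G → no match
H. `pqppp` → no match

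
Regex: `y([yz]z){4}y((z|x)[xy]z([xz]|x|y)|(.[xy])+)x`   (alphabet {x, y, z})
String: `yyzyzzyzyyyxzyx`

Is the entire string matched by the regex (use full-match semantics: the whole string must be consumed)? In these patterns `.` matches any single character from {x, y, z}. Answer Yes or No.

No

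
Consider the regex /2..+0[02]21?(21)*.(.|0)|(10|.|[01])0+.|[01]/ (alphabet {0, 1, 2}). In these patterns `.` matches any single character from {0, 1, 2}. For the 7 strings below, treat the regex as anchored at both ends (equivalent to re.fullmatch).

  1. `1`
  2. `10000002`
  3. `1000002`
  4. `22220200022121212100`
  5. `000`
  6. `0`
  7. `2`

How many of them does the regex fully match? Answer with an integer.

6

1 → match
2 → match
3 → match
4 → match
5 → match
6 → match
7 → no match
Total matched: 6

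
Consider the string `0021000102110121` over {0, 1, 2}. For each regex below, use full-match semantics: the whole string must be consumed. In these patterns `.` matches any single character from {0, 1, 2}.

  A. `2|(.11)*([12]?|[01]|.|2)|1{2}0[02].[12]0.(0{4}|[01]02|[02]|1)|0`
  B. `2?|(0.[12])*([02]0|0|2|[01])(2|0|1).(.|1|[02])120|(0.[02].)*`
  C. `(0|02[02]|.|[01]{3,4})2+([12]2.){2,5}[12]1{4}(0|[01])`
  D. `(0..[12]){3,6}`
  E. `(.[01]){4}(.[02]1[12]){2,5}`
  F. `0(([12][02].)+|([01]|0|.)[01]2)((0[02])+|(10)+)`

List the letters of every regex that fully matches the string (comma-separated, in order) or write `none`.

A → no match
B → no match
C → no match
D → match
E → no match
F → no match

D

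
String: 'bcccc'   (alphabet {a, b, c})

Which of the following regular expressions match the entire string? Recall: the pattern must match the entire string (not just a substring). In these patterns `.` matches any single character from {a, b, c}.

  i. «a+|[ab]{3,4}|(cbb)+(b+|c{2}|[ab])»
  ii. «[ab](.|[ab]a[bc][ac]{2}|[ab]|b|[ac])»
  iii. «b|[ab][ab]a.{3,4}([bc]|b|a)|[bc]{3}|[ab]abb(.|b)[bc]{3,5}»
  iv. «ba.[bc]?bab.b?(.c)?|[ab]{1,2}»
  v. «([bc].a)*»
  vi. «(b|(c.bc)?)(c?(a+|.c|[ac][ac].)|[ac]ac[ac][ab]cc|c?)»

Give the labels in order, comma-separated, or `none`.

vi

i → no match
ii → no match
iii → no match
iv → no match
v → no match
vi → match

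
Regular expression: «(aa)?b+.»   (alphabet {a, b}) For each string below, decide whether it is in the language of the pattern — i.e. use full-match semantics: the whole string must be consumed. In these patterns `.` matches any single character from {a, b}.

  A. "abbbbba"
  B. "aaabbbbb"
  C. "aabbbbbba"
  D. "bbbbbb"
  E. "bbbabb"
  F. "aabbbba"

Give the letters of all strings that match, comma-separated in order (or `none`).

A → no match
B → no match
C → match
D → match
E → no match
F → match

C, D, F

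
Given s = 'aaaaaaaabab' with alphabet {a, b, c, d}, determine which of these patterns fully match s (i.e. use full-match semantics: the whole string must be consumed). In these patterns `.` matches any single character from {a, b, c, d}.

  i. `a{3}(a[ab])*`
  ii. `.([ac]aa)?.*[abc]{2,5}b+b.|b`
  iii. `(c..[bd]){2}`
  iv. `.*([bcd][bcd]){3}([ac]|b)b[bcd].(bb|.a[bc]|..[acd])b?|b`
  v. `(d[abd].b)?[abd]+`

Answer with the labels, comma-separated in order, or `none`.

i, v

i → match
ii → no match
iii → no match — must start with 'c'
iv → no match
v → match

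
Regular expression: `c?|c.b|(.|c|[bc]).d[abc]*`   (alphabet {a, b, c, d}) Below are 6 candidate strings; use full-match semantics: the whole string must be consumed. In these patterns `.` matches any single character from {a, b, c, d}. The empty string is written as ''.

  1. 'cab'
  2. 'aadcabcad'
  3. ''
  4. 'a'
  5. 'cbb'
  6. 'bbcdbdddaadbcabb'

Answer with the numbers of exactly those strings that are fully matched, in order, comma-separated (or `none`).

1, 3, 5

1 → match
2 → no match
3 → match
4 → no match
5 → match
6 → no match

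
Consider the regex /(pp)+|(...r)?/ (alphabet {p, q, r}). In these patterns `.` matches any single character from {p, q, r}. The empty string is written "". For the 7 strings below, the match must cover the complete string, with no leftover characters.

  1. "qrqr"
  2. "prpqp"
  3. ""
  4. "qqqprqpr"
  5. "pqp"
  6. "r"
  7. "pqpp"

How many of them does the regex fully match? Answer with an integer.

2

1 → match
2 → no match
3 → match
4 → no match
5 → no match
6 → no match
7 → no match
Total matched: 2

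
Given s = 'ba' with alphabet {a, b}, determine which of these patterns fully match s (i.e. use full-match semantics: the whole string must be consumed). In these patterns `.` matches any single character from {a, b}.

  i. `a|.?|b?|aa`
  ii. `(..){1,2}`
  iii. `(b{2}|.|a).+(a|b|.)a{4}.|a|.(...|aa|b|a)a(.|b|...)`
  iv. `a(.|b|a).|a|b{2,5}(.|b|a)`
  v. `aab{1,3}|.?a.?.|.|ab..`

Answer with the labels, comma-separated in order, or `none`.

i → no match
ii → match
iii → no match
iv → no match
v → no match

ii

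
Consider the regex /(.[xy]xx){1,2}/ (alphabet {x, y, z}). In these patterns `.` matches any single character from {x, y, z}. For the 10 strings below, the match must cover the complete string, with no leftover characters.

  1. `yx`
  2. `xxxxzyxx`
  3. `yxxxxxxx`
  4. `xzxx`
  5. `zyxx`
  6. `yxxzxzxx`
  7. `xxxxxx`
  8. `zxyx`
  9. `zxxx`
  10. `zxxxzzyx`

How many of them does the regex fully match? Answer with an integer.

1 → no match — must end with `xx`
2 → match
3 → match
4 → no match
5 → match
6 → no match
7 → no match
8 → no match — must end with `xx`
9 → match
10 → no match — must end with `xx`
Total matched: 4

4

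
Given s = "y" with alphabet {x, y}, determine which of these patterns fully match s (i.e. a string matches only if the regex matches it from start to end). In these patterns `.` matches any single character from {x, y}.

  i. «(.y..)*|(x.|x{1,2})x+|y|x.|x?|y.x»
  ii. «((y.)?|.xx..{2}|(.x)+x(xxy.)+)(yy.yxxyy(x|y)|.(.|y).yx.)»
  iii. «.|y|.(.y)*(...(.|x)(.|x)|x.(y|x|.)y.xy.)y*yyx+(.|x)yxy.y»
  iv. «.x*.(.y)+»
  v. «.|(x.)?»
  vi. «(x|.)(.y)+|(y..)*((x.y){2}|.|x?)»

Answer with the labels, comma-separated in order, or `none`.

i, iii, v, vi

i → match
ii → no match
iii → match
iv → no match
v → match
vi → match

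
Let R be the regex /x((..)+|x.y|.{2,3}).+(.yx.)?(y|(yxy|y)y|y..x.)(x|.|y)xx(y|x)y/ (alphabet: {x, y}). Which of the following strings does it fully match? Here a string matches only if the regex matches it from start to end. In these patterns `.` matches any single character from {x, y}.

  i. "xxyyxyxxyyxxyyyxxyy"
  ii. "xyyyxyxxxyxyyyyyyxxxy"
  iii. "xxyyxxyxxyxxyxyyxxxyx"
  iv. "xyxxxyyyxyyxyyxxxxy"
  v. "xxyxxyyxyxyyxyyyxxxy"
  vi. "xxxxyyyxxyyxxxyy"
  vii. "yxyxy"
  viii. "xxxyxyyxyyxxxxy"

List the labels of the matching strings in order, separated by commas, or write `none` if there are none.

i, ii, iv, v, vi, viii

i → match
ii → match
iii → no match — must end with "y"
iv → match
v → match
vi → match
vii → no match — must start with "x"
viii → match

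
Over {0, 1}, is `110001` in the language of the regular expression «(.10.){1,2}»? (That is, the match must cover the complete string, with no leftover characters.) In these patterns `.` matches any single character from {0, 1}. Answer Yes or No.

No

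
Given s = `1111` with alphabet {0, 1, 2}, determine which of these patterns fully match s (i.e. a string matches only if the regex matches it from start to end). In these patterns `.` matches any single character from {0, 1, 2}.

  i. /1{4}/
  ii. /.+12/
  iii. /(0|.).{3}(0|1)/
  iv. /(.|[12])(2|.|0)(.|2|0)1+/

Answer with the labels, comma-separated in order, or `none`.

i, iv

i → match
ii → no match — must end with `12`
iii → no match
iv → match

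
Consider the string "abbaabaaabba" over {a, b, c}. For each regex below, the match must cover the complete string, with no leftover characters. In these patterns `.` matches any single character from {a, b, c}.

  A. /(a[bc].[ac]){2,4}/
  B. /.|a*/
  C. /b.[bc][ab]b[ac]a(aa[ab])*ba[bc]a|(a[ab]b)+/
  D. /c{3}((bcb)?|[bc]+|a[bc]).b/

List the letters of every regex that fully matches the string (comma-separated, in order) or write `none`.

A → match
B → no match
C → no match
D → no match — must start with "c"

A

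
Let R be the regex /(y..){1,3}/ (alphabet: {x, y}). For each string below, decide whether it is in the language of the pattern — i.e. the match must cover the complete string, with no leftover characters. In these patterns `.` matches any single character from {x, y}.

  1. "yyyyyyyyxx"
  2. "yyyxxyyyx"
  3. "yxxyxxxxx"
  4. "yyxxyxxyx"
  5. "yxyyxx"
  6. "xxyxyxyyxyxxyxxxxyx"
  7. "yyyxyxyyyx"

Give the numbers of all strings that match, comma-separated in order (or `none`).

1 → no match
2 → no match
3 → no match
4 → no match
5 → match
6 → no match — must start with "y"
7 → no match

5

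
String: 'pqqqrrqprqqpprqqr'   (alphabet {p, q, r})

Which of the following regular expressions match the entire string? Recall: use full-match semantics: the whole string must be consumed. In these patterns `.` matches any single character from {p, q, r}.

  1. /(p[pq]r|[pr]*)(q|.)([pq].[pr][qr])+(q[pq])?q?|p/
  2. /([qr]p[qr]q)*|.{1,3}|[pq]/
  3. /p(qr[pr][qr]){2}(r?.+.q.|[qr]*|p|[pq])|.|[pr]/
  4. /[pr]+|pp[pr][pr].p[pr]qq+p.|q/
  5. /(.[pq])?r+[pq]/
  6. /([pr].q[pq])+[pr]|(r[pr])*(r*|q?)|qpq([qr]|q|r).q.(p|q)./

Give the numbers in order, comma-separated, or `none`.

1 → no match
2 → no match
3 → no match
4 → no match
5 → no match
6 → match

6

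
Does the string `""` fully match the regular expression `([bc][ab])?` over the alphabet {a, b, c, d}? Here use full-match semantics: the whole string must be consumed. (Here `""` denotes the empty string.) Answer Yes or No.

Yes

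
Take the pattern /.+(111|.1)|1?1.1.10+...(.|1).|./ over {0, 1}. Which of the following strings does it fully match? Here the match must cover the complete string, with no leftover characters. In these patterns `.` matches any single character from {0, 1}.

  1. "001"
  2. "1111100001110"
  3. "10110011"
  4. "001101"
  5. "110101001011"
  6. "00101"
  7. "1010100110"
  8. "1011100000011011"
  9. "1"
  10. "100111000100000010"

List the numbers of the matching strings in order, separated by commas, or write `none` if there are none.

1, 2, 3, 4, 5, 6, 8, 9

1 → match
2 → match
3 → match
4 → match
5 → match
6 → match
7 → no match
8 → match
9 → match
10 → no match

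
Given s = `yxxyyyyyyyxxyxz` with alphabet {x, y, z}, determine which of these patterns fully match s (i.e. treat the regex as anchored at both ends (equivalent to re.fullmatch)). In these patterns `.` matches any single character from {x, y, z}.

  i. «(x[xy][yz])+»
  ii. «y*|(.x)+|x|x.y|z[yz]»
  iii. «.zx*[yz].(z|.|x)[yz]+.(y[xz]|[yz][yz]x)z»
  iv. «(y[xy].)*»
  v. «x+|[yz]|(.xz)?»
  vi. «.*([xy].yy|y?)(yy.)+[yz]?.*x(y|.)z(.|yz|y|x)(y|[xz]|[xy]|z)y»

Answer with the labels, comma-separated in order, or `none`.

iv

i → no match — must start with `x`
ii → no match
iii → no match
iv → match
v → no match
vi → no match — must end with `y`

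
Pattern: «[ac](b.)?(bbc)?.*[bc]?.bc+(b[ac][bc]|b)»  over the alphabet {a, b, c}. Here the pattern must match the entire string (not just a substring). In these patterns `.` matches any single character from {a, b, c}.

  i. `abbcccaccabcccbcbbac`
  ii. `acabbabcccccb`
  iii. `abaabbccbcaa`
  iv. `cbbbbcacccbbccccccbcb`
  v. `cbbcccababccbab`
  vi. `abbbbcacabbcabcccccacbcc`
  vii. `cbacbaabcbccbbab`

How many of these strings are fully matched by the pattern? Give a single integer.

3

i → no match
ii → match
iii → no match
iv → match
v → match
vi → no match
vii → no match
Total matched: 3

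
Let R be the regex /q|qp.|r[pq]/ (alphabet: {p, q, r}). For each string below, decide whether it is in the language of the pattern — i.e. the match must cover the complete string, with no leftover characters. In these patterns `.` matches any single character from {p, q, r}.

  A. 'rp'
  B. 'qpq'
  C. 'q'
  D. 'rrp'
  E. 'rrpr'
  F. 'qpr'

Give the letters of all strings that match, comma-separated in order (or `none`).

A → match
B → match
C → match
D → no match
E → no match
F → match

A, B, C, F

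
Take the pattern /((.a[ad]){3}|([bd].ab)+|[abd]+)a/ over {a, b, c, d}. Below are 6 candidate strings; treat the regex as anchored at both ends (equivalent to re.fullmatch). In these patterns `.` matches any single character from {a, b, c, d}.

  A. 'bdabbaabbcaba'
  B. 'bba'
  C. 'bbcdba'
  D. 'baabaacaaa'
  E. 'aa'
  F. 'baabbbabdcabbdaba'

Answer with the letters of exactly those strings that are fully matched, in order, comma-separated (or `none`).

A, B, D, E, F

A → match
B → match
C → no match
D → match
E → match
F → match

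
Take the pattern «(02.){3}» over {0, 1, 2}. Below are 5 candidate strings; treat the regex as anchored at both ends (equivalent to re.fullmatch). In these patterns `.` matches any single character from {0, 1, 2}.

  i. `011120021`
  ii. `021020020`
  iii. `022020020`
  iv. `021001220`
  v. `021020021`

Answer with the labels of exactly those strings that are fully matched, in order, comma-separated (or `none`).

ii, iii, v

i → no match — must start with `02`
ii → match
iii → match
iv → no match
v → match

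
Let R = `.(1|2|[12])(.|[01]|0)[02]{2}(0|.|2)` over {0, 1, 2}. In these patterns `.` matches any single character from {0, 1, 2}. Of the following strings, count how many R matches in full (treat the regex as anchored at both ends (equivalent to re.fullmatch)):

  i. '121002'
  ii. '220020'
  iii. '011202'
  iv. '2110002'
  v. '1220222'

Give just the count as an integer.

3

i → match
ii → match
iii → match
iv → no match
v → no match
Total matched: 3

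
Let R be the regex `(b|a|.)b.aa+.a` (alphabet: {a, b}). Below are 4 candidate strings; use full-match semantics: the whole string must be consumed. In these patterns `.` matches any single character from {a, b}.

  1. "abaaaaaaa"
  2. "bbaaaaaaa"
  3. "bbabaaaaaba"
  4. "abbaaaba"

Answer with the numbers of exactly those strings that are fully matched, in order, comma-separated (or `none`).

1 → match
2 → match
3 → no match
4 → match

1, 2, 4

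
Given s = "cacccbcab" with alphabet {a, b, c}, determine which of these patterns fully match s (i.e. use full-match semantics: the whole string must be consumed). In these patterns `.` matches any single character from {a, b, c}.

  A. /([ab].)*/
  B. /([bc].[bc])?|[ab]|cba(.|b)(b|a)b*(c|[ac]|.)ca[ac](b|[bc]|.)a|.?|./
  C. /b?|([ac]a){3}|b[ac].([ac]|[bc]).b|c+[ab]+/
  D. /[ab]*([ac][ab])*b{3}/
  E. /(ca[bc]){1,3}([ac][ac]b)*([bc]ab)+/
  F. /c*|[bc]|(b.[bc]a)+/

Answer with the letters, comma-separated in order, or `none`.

A → no match
B → no match
C → no match
D → no match
E → match
F → no match

E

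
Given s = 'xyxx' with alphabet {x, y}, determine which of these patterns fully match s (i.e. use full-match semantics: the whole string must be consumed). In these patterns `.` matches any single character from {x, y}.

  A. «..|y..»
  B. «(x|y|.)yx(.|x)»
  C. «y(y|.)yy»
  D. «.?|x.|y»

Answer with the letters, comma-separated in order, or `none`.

B

A → no match
B → match
C → no match — must start with 'y'
D → no match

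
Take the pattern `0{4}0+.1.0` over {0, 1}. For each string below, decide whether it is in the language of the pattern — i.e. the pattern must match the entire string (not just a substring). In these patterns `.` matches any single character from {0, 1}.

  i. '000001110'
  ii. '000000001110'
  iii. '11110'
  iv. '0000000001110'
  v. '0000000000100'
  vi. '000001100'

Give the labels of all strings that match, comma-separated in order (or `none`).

i → match
ii → match
iii → no match — must start with '0'
iv → match
v → match
vi → match

i, ii, iv, v, vi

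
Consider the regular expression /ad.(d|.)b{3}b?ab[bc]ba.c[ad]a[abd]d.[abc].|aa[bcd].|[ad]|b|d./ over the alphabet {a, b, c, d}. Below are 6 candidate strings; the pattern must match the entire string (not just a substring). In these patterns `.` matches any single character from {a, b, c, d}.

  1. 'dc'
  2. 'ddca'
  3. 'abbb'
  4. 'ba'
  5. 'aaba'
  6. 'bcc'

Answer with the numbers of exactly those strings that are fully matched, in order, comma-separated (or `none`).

1, 5

1 → match
2 → no match
3 → no match
4 → no match
5 → match
6 → no match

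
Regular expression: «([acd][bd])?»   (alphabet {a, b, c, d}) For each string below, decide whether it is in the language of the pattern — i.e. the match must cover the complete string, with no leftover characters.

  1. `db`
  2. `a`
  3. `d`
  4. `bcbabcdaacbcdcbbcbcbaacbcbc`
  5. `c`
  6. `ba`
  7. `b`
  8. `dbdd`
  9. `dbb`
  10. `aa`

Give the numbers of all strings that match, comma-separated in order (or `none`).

1

1 → match
2 → no match
3 → no match
4 → no match
5 → no match
6 → no match
7 → no match
8 → no match
9 → no match
10 → no match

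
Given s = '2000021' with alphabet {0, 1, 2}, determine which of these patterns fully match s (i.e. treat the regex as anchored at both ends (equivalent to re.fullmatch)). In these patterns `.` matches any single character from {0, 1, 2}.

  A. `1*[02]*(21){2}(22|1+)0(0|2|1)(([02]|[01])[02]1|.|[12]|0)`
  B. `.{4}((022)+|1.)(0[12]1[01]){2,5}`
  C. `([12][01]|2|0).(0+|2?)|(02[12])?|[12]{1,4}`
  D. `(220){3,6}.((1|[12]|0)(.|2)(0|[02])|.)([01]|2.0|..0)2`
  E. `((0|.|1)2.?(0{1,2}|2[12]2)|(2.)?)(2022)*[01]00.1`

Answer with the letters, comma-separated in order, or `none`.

E

A → no match
B → no match
C → no match
D → no match — must start with '220'
E → match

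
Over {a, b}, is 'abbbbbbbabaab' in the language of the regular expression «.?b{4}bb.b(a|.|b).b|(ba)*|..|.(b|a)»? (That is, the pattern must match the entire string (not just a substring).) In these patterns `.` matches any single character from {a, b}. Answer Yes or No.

No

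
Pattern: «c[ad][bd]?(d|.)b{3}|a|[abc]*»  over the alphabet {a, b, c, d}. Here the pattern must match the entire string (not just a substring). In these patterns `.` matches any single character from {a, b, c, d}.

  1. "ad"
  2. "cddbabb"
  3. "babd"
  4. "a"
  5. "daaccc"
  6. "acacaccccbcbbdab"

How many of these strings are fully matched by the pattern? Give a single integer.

1

1 → no match
2 → no match
3 → no match
4 → match
5 → no match
6 → no match
Total matched: 1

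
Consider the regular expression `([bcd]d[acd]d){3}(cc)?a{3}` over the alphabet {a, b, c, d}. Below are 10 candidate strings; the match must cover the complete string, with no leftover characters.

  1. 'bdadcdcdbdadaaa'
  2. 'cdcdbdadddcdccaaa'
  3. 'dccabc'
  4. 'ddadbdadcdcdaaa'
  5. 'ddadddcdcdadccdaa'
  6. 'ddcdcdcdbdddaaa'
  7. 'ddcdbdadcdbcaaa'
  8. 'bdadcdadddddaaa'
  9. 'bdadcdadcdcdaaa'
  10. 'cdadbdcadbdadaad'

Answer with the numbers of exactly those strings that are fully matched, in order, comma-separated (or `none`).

1, 2, 4, 6, 8, 9

1 → match
2 → match
3 → no match — must end with 'a'
4 → match
5 → no match
6 → match
7 → no match
8 → match
9 → match
10 → no match — must end with 'a'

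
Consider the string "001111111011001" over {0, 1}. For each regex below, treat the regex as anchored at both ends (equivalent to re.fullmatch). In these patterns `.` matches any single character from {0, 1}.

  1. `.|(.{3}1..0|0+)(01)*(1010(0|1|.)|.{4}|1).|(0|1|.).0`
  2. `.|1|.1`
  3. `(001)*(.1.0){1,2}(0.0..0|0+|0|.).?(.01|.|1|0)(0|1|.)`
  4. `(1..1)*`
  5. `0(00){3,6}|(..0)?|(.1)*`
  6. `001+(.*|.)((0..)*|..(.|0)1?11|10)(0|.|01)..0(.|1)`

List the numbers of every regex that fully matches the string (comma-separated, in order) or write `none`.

6

1 → no match
2 → no match
3 → no match
4 → no match
5 → no match
6 → match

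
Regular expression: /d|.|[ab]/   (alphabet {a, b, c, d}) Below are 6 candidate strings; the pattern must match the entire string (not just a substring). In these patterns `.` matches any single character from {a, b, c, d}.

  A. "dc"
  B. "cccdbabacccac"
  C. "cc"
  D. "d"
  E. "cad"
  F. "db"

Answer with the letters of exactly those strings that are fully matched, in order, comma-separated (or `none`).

A → no match
B → no match
C → no match
D → match
E → no match
F → no match

D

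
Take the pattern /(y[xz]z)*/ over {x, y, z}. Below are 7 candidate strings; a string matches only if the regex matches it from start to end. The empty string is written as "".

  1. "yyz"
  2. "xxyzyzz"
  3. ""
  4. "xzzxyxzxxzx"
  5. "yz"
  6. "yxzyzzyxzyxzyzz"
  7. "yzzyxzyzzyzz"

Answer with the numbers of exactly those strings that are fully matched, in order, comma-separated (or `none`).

3, 6, 7

1 → no match
2 → no match
3 → match
4 → no match
5 → no match
6 → match
7 → match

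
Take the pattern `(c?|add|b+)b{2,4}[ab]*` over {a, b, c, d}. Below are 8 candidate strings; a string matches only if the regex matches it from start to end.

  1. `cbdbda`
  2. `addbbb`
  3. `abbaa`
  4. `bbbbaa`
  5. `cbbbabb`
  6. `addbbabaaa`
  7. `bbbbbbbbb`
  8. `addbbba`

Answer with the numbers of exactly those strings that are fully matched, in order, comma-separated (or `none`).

1. `cbdbda` → no match
2. `addbbb` → match
3. `abbaa` → no match
4. `bbbbaa` → match
5. `cbbbabb` → match
6. `addbbabaaa` → match
7. `bbbbbbbbb` → match
8. `addbbba` → match

2, 4, 5, 6, 7, 8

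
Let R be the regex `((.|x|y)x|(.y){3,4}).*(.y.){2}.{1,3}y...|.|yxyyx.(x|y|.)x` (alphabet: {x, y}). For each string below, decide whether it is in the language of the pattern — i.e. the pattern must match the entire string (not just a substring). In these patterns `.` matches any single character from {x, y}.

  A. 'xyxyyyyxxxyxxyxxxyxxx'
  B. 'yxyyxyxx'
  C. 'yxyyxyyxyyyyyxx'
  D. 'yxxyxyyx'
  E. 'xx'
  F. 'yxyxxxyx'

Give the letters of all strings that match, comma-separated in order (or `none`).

A, B, C

A → match
B. 'yxyyxyxx' → match
C → match
D. 'yxxyxyyx' → no match
E. 'xx' → no match
F. 'yxyxxxyx' → no match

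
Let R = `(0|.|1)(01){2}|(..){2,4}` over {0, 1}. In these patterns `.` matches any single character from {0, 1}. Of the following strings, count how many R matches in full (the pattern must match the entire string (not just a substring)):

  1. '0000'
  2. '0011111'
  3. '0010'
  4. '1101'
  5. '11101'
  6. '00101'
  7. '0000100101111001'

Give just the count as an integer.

1 → match
2 → no match
3 → match
4 → match
5 → no match
6 → match
7 → no match
Total matched: 4

4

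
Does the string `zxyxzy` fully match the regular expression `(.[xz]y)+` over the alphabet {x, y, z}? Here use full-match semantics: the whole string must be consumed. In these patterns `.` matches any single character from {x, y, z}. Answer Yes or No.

Yes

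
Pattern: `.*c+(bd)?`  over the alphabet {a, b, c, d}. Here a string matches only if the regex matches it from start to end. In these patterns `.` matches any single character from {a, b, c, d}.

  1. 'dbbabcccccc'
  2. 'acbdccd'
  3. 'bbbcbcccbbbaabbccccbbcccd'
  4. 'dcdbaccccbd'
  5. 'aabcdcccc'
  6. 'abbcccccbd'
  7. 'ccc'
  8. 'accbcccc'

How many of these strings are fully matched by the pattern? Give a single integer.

6

1 → match
2 → no match
3 → no match
4 → match
5 → match
6 → match
7 → match
8 → match
Total matched: 6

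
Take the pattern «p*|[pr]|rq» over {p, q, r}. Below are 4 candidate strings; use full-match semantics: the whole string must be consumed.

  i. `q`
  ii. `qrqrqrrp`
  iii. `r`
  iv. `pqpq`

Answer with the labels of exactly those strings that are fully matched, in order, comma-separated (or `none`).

i → no match
ii → no match
iii → match
iv → no match

iii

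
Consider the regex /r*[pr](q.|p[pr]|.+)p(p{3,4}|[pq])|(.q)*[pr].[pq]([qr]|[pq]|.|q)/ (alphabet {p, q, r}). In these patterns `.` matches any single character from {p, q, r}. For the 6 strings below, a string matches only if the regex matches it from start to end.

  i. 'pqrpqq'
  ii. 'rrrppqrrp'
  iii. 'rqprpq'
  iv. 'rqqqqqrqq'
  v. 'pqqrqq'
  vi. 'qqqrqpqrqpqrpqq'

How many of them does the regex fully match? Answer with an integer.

i → match
ii → no match
iii → match
iv → no match
v → no match
vi → no match
Total matched: 2

2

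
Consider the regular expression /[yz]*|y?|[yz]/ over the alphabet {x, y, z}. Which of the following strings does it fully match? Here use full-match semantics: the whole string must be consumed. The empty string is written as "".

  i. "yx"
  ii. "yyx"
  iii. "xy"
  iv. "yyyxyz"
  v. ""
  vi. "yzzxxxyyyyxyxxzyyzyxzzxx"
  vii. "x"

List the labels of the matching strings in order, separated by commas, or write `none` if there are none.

i. "yx" → no match
ii. "yyx" → no match
iii. "xy" → no match
iv. "yyyxyz" → no match
v. "" → match
vi → no match
vii. "x" → no match

v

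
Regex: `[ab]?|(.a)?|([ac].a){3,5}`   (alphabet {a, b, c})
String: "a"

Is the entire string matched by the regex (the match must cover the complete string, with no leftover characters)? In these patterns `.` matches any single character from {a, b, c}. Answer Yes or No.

Yes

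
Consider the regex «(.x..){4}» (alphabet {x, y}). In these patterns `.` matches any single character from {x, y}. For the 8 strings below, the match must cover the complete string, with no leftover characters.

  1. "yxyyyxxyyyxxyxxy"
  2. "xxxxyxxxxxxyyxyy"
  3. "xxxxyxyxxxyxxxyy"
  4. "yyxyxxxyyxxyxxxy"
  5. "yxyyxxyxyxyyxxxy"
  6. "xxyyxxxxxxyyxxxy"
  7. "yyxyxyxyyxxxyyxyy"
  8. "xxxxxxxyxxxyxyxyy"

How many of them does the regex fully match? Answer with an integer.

1 → no match
2 → match
3 → match
4 → no match
5 → match
6 → match
7 → no match
8 → no match
Total matched: 4

4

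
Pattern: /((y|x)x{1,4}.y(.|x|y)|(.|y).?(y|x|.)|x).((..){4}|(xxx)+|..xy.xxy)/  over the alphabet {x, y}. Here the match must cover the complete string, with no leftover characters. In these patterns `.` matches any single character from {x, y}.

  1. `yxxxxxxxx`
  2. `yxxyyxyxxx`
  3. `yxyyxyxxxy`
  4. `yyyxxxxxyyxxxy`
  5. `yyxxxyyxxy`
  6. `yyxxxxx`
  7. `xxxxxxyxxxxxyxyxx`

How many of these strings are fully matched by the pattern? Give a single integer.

4

1. `yxxxxxxxx` → match
2. `yxxyyxyxxx` → match
3. `yxyyxyxxxy` → no match
4 → no match
5. `yyxxxyyxxy` → no match
6. `yyxxxxx` → match
7 → match
Total matched: 4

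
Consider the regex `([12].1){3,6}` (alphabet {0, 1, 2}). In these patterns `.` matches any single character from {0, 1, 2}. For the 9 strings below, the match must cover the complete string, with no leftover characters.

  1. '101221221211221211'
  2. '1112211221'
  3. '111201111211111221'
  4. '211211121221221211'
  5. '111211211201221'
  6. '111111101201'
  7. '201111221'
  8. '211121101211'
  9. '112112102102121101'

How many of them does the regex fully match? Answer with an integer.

7

1 → match
2 → no match
3 → match
4 → match
5 → match
6 → match
7 → match
8 → match
9 → no match
Total matched: 7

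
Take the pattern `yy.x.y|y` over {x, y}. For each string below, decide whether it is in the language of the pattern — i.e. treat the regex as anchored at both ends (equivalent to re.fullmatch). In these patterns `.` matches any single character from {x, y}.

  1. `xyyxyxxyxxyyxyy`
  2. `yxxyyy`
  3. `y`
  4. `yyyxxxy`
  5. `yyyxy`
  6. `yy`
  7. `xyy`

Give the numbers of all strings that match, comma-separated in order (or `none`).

1 → no match
2 → no match
3 → match
4 → no match
5 → no match
6 → no match
7 → no match

3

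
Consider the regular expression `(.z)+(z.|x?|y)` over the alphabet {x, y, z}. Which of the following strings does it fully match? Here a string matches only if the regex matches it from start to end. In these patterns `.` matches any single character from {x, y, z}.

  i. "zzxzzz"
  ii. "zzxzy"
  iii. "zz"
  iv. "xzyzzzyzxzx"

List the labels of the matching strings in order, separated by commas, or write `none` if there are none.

i → match
ii → match
iii → match
iv → match

i, ii, iii, iv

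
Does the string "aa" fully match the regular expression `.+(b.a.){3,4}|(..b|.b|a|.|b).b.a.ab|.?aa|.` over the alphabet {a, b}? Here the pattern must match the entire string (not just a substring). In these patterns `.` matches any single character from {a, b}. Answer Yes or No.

Yes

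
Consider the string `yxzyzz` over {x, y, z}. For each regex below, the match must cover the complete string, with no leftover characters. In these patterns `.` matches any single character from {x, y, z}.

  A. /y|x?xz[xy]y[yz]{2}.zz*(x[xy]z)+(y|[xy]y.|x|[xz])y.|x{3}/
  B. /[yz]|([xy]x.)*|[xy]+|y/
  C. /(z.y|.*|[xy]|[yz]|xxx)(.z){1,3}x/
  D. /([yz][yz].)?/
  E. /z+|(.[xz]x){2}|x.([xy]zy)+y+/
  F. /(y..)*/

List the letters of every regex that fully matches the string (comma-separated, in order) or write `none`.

A → no match
B → no match
C → no match — must end with `zx`
D → no match
E → no match
F → match

F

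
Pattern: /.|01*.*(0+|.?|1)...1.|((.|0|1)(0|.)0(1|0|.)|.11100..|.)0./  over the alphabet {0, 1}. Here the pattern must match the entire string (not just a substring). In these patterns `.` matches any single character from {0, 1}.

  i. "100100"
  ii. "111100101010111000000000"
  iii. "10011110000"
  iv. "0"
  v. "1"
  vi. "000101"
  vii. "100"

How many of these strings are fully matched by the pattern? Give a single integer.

i. "100100" → match
ii → no match
iii. "10011110000" → no match
iv. "0" → match
v. "1" → match
vi. "000101" → match
vii. "100" → match
Total matched: 5

5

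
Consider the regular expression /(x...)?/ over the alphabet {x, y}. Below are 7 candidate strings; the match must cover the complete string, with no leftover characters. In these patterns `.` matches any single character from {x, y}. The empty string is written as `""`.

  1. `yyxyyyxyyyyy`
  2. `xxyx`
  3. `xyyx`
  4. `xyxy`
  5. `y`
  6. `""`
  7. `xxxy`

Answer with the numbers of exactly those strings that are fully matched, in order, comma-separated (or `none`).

1 → no match
2 → match
3 → match
4 → match
5 → no match
6 → match
7 → match

2, 3, 4, 6, 7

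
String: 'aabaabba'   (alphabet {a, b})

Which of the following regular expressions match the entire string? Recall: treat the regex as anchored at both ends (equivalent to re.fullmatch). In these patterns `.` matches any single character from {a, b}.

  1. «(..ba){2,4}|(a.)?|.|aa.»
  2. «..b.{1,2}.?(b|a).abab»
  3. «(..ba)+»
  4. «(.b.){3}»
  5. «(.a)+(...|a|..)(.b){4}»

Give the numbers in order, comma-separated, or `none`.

1 → match
2 → no match — must end with 'abab'
3 → match
4 → no match
5 → no match — must end with 'b'

1, 3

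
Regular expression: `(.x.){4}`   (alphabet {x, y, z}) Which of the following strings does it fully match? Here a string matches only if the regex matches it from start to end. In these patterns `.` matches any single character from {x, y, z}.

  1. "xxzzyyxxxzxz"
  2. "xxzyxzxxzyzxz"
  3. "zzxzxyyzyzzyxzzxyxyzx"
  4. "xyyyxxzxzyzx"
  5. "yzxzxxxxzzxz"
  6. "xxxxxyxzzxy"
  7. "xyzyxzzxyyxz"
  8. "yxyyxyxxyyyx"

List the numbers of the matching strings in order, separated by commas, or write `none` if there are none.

none

1 → no match
2 → no match
3 → no match
4 → no match
5 → no match
6 → no match
7 → no match
8 → no match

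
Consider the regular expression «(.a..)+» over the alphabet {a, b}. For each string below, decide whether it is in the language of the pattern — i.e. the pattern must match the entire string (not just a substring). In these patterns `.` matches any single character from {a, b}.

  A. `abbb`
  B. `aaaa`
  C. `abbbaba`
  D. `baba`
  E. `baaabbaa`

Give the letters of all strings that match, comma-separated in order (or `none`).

A → no match
B → match
C → no match
D → match
E → no match

B, D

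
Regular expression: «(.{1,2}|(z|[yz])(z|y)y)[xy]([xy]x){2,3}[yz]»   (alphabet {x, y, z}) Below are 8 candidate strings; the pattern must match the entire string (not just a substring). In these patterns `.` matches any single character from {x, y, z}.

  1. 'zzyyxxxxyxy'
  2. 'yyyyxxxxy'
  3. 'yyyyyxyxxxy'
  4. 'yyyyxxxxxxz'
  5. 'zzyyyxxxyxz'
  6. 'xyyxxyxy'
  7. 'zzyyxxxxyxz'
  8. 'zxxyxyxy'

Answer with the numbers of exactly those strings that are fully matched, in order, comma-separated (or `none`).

1, 2, 3, 4, 5, 6, 7, 8

1 → match
2 → match
3 → match
4 → match
5 → match
6 → match
7 → match
8 → match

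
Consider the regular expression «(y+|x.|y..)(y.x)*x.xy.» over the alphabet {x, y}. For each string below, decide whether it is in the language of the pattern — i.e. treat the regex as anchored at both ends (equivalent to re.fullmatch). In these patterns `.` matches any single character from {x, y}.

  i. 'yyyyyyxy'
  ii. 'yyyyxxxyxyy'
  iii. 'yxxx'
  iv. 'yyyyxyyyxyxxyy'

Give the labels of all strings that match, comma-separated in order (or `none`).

i → no match
ii → match
iii → no match
iv → no match

ii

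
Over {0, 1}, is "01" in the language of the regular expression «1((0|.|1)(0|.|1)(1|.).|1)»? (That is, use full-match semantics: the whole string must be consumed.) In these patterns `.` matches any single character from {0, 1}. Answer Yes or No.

No

Every match must start with "1", but "01" does not.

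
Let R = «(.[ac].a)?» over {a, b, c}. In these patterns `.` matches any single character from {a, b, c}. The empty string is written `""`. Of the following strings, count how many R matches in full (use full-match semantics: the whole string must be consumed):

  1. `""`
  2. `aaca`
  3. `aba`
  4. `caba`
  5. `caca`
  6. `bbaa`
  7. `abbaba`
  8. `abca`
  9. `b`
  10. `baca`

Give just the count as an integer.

1 → match
2 → match
3 → no match
4 → match
5 → match
6 → no match
7 → no match
8 → no match
9 → no match
10 → match
Total matched: 5

5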